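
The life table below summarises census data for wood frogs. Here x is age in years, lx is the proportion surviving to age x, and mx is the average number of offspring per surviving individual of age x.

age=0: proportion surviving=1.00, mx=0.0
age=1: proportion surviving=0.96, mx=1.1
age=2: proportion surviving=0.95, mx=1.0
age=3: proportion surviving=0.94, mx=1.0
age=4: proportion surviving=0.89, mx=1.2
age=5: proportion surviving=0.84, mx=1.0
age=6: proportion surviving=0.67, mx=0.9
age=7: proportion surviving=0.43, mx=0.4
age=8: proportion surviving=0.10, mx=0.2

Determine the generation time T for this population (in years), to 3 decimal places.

lx·mx: 0, 1.056, 0.95, 0.94, 1.068, 0.84, 0.603, 0.172, 0.02 → R0 = 5.649
x·lx·mx: 0, 1.056, 1.9, 2.82, 4.272, 4.2, 3.618, 1.204, 0.16 → Σ = 19.23
T = 19.23 / 5.649 = 3.404142… → 3.404

3.404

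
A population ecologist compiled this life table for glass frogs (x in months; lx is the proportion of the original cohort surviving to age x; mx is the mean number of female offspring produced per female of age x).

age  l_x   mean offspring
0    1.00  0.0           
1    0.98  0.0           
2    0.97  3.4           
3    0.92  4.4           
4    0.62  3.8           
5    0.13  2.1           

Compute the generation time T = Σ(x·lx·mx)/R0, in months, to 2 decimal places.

2.96

lx·mx: 0, 0, 3.298, 4.048, 2.356, 0.273 → R0 = 9.975
x·lx·mx: 0, 0, 6.596, 12.144, 9.424, 1.365 → Σ = 29.529
T = 29.529 / 9.975 = 2.960301… → 2.96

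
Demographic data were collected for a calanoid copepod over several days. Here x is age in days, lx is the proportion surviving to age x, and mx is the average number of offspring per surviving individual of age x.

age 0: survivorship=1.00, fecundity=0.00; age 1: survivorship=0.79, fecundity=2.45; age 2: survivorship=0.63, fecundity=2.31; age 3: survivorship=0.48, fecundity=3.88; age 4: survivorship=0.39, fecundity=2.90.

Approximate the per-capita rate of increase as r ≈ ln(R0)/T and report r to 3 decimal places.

R0 = Σ lx·mx = 0 + 1.9355 + 1.4553 + 1.8624 + 1.131 = 6.3842
Σ x·lx·mx = 14.9573; T = 14.9573/6.3842 = 2.34286…
r ≈ ln(R0)/T = ln(6.3842)/2.34286… = 0.79127… → 0.791

0.791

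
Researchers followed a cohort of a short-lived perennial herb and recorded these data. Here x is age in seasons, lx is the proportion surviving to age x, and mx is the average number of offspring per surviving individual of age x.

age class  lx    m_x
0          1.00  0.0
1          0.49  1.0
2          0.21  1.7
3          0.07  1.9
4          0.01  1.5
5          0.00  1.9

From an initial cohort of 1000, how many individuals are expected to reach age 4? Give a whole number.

10

Expected survivors = N0 · l_4 = 1000 × 0.01 = 10 → 10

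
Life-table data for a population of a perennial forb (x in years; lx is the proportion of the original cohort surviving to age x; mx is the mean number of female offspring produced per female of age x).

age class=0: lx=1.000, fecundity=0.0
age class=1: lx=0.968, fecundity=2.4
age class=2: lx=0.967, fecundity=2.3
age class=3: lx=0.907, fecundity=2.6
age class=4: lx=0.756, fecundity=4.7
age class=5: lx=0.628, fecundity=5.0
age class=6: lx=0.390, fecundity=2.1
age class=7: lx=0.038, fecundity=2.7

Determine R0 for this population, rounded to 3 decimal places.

14.520

lx·mx by age: 0, 2.3232, 2.2241, 2.3582, 3.5532, 3.14, 0.819, 0.1026
R0 = Σ lx·mx = 14.5203 → 14.520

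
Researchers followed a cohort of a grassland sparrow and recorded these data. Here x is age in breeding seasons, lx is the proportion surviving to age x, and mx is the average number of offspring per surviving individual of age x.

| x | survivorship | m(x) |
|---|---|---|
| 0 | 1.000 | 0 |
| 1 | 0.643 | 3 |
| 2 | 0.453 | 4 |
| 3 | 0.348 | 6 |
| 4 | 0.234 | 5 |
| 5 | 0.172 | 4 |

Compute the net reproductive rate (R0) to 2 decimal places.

lx·mx by age: 0, 1.929, 1.812, 2.088, 1.17, 0.688
R0 = Σ lx·mx = 7.687 → 7.69

7.69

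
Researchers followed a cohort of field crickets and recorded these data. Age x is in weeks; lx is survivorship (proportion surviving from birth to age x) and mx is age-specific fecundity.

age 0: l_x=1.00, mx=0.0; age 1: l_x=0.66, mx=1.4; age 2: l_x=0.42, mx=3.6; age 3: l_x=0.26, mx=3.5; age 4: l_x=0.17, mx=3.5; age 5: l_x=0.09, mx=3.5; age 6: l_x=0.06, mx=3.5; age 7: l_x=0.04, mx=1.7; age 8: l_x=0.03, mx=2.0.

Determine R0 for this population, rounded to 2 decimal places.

lx·mx by age: 0, 0.924, 1.512, 0.91, 0.595, 0.315, 0.21, 0.068, 0.06
R0 = Σ lx·mx = 4.594 → 4.59

4.59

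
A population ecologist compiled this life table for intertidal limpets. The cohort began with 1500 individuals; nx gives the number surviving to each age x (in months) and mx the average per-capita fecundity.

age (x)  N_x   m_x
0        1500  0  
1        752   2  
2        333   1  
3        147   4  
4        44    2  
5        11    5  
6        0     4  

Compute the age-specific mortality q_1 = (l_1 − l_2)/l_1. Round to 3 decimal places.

lx = nx/n0 = nx/1500: 1, 0.50133…, 0.222, 0.098, 0.02933…, 0.00733…, 0
q_1 = (l_1 − l_2) / l_1 = (0.501333… − 0.222) / 0.501333…
     = 0.279333… / 0.501333… = 0.557181… → 0.557

0.557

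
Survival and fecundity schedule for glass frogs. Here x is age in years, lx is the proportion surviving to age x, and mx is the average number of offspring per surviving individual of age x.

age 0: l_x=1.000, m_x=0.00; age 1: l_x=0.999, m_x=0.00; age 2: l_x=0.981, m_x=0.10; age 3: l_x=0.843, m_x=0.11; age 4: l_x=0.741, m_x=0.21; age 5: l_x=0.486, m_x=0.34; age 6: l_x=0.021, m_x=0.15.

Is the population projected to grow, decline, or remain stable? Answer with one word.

declining

R0 = Σ lx·mx = 0 + 0 + 0.0981 + 0.09273 + 0.15561 + 0.16524 + 0.00315 = 0.51483
R0 < 1, so the population is declining.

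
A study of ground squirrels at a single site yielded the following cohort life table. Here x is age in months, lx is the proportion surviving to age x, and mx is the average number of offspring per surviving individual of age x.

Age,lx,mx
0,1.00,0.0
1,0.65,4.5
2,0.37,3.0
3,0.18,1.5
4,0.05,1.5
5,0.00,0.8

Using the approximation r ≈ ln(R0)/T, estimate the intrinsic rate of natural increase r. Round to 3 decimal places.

1.034

R0 = Σ lx·mx = 0 + 2.925 + 1.11 + 0.27 + 0.075 + 0 = 4.38
Σ x·lx·mx = 6.255; T = 6.255/4.38 = 1.42808…
r ≈ ln(R0)/T = ln(4.38)/1.42808… = 1.03429… → 1.034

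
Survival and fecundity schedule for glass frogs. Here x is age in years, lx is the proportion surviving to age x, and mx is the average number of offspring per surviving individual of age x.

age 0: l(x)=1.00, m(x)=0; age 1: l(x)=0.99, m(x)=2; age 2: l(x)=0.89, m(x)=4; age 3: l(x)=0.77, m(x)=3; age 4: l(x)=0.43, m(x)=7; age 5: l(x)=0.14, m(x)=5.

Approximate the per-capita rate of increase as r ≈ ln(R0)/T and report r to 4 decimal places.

0.8962

R0 = Σ lx·mx = 0 + 1.98 + 3.56 + 2.31 + 3.01 + 0.7 = 11.56
Σ x·lx·mx = 31.57; T = 31.57/11.56 = 2.73097…
r ≈ ln(R0)/T = ln(11.56)/2.73097… = 0.896221… → 0.8962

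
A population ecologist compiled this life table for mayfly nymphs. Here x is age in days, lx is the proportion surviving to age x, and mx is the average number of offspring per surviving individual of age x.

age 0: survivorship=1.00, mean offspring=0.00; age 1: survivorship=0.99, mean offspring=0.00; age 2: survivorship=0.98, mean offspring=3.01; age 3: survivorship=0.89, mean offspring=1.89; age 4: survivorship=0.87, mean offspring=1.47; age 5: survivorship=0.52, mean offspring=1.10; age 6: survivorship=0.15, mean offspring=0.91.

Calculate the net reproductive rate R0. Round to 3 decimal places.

6.619

lx·mx by age: 0, 0, 2.9498, 1.6821, 1.2789, 0.572, 0.1365
R0 = Σ lx·mx = 6.6193 → 6.619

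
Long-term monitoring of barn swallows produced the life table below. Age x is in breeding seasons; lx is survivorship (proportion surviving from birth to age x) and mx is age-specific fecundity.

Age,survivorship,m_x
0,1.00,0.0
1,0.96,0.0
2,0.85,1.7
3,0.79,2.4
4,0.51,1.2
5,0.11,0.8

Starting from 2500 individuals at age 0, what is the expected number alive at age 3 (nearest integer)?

1975

Expected survivors = N0 · l_3 = 2500 × 0.79 = 1975 → 1975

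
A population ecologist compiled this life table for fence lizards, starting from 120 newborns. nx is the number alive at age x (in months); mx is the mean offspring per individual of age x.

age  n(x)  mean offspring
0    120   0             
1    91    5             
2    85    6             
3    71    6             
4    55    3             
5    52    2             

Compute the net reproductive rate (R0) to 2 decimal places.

lx = nx/n0 = nx/120: 1, 0.75833…, 0.70833…, 0.59167…, 0.45833…, 0.43333…
lx·mx by age: 0, 3.791667…, 4.25…, 3.55…, 1.375…, 0.866667…
R0 = Σ lx·mx = 13.833333… → 13.83

13.83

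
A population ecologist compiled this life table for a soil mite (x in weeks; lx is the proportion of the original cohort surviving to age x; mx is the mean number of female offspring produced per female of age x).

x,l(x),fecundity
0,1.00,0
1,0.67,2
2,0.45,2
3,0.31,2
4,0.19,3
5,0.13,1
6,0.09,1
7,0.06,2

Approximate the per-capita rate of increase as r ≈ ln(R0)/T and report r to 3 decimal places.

0.537

R0 = Σ lx·mx = 0 + 1.34 + 0.9 + 0.62 + 0.57 + 0.13 + 0.09 + 0.12 = 3.77
Σ x·lx·mx = 9.31; T = 9.31/3.77 = 2.4695…
r ≈ ln(R0)/T = ln(3.77)/2.4695… = 0.53739… → 0.537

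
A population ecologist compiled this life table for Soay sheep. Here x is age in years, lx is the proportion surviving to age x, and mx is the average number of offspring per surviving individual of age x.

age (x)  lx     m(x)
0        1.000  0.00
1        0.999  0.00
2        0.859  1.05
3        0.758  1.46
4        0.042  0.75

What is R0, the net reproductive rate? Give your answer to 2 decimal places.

lx·mx by age: 0, 0, 0.90195, 1.10668, 0.0315
R0 = Σ lx·mx = 2.04013 → 2.04

2.04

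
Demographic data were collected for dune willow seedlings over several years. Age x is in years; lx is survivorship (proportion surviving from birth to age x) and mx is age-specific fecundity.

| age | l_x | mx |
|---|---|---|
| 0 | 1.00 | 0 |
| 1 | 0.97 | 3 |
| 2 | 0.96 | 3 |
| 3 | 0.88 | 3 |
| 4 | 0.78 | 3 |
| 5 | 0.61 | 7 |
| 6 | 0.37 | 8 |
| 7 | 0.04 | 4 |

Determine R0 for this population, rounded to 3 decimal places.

18.160

lx·mx by age: 0, 2.91, 2.88, 2.64, 2.34, 4.27, 2.96, 0.16
R0 = Σ lx·mx = 18.16 → 18.160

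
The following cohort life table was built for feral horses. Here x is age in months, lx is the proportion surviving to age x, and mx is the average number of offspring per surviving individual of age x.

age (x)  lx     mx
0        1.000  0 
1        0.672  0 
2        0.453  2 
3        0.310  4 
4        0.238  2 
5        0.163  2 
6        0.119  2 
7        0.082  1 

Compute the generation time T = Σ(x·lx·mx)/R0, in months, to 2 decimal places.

3.39

lx·mx: 0, 0, 0.906, 1.24, 0.476, 0.326, 0.238, 0.082 → R0 = 3.268
x·lx·mx: 0, 0, 1.812, 3.72, 1.904, 1.63, 1.428, 0.574 → Σ = 11.068
T = 11.068 / 3.268 = 3.386781… → 3.39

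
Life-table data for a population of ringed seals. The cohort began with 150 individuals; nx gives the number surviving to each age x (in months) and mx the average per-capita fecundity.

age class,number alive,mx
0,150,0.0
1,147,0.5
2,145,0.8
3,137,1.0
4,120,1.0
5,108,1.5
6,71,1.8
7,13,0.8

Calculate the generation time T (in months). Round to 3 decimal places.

lx = nx/n0 = nx/150: 1, 0.98, 0.96667…, 0.91333…, 0.8, 0.72, 0.47333…, 0.08667…
lx·mx: 0, 0.49, 0.773333…, 0.913333…, 0.8, 1.08, 0.852…, 0.069333… → R0 = 4.978…
x·lx·mx: 0, 0.49, 1.546667…, 2.74…, 3.2, 5.4, 5.112…, 0.485333… → Σ = 18.974…
T = 18.974… / 4.978… = 3.811571… → 3.812

3.812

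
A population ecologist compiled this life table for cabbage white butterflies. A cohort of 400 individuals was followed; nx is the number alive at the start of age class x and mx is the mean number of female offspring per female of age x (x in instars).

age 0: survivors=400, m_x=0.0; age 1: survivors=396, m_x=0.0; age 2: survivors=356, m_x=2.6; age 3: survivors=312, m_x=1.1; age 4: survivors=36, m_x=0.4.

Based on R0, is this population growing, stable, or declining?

lx = nx/n0 = nx/400: 1, 0.99, 0.89, 0.78, 0.09
R0 = Σ lx·mx = 0 + 0 + 2.314 + 0.858 + 0.036 = 3.208
R0 > 1, so the population is growing.

growing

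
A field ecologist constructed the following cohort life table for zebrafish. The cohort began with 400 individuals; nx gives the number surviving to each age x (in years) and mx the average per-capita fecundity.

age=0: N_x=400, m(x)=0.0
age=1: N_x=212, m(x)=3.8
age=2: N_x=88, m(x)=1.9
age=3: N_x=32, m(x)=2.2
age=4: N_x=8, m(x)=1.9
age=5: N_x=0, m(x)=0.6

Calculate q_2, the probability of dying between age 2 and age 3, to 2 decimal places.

0.64

lx = nx/n0 = nx/400: 1, 0.53, 0.22, 0.08, 0.02, 0
q_2 = (l_2 − l_3) / l_2 = (0.22 − 0.08) / 0.22
     = 0.14 / 0.22 = 0.636364… → 0.64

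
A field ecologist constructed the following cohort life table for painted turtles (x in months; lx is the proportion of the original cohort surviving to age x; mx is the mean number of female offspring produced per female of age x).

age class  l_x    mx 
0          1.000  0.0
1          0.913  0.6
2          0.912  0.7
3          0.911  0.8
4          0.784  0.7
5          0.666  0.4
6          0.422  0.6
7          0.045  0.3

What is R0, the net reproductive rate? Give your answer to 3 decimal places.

2.997

lx·mx by age: 0, 0.5478, 0.6384, 0.7288, 0.5488, 0.2664, 0.2532, 0.0135
R0 = Σ lx·mx = 2.9969 → 2.997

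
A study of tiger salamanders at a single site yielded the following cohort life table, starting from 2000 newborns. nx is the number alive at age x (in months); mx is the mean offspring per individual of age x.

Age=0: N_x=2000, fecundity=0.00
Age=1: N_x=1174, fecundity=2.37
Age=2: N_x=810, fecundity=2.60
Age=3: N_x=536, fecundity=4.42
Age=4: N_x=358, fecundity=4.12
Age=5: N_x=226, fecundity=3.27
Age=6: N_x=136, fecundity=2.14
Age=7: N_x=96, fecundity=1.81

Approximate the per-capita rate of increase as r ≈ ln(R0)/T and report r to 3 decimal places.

lx = nx/n0 = nx/2000: 1, 0.587, 0.405, 0.268, 0.179, 0.113, 0.068, 0.048
R0 = Σ lx·mx = 0 + 1.39119 + 1.053 + 1.18456 + 0.73748 + 0.36951 + 0.14552 + 0.08688 = 4.96814
Σ x·lx·mx = 13.32962; T = 13.32962/4.96814 = 2.68302…
r ≈ ln(R0)/T = ln(4.96814)/2.68302… = 0.59748… → 0.597

0.597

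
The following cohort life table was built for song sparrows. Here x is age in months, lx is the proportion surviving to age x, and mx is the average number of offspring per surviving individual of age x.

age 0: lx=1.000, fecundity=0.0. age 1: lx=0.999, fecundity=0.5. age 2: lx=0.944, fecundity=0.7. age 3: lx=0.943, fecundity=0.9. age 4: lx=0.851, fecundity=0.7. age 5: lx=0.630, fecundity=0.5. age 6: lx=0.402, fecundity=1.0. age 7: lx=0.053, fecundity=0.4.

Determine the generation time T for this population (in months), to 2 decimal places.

lx·mx: 0, 0.4995, 0.6608, 0.8487, 0.5957, 0.315, 0.402, 0.0212 → R0 = 3.3429
x·lx·mx: 0, 0.4995, 1.3216, 2.5461, 2.3828, 1.575, 2.412, 0.1484 → Σ = 10.8854
T = 10.8854 / 3.3429 = 3.256274… → 3.26

3.26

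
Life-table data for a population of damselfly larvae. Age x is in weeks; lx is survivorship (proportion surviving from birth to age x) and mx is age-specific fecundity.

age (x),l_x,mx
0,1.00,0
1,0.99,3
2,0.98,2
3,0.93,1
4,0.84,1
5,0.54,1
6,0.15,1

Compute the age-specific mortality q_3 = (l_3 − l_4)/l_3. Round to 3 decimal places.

q_3 = (l_3 − l_4) / l_3 = (0.93 − 0.84) / 0.93
     = 0.09 / 0.93 = 0.096774… → 0.097

0.097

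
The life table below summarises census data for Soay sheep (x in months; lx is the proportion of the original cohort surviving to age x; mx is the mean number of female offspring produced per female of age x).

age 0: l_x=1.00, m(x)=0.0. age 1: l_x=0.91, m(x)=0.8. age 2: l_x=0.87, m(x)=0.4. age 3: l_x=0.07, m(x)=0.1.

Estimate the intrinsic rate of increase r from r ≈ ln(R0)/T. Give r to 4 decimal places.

R0 = Σ lx·mx = 0 + 0.728 + 0.348 + 0.007 = 1.083
Σ x·lx·mx = 1.445; T = 1.445/1.083 = 1.33426…
r ≈ ln(R0)/T = ln(1.083)/1.33426… = 0.05976… → 0.0598

0.0598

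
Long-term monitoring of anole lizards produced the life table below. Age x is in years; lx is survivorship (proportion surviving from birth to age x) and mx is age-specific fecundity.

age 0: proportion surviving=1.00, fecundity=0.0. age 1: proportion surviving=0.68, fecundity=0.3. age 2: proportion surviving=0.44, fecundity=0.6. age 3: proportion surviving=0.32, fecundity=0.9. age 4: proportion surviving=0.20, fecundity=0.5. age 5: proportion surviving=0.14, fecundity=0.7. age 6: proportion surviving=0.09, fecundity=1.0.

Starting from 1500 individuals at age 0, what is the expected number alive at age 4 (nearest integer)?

Expected survivors = N0 · l_4 = 1500 × 0.20 = 300 → 300

300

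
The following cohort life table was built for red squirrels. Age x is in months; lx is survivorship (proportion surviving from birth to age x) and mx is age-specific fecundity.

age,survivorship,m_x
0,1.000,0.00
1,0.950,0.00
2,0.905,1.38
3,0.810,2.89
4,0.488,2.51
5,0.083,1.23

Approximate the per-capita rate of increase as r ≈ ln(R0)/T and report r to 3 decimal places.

0.524

R0 = Σ lx·mx = 0 + 0 + 1.2489 + 2.3409 + 1.22488 + 0.10209 = 4.91677
Σ x·lx·mx = 14.93047; T = 14.93047/4.91677 = 3.03664…
r ≈ ln(R0)/T = ln(4.91677)/3.03664… = 0.52448… → 0.524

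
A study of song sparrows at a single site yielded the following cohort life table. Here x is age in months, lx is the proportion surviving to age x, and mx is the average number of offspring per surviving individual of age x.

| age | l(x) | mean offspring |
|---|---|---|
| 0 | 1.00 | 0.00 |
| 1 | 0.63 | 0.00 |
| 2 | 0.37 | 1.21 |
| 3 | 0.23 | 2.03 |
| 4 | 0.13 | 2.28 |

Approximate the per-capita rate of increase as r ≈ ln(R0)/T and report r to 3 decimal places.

R0 = Σ lx·mx = 0 + 0 + 0.4477 + 0.4669 + 0.2964 = 1.211
Σ x·lx·mx = 3.4817; T = 3.4817/1.211 = 2.87506…
r ≈ ln(R0)/T = ln(1.211)/2.87506… = 0.06659… → 0.067

0.067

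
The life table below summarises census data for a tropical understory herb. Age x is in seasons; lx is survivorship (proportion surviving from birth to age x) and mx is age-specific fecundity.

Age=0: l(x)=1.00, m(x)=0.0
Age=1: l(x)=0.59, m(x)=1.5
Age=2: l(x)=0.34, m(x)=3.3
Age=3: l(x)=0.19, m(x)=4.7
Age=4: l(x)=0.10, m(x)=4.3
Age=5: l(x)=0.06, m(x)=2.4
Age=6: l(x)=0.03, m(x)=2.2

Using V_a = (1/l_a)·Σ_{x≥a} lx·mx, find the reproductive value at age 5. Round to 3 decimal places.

lx·mx for x ≥ 5: 0.144, 0.066 → sum = 0.21
V_5 = 0.21 / l_5 = 0.21 / 0.06 = 3.5 → 3.500

3.500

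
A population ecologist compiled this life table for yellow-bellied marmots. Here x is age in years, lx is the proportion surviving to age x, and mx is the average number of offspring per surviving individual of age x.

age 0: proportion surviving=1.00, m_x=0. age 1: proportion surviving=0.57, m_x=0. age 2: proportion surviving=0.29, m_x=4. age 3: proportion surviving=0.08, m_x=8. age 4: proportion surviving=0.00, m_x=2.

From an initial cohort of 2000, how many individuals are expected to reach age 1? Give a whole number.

Expected survivors = N0 · l_1 = 2000 × 0.57 = 1140 → 1140

1140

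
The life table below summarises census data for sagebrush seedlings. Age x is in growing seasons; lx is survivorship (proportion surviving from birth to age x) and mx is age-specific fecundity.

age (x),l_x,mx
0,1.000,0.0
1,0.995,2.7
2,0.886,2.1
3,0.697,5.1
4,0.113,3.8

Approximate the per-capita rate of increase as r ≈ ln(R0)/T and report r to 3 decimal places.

R0 = Σ lx·mx = 0 + 2.6865 + 1.8606 + 3.5547 + 0.4294 = 8.5312
Σ x·lx·mx = 18.7894; T = 18.7894/8.5312 = 2.20243…
r ≈ ln(R0)/T = ln(8.5312)/2.20243… = 0.97335… → 0.973

0.973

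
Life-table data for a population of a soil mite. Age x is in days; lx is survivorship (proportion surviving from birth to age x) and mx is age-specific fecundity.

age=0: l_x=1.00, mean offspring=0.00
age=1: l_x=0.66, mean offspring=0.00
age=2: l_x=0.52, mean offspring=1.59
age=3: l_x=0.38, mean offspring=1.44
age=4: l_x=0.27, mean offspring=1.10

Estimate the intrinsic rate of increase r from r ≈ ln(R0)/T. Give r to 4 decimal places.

R0 = Σ lx·mx = 0 + 0 + 0.8268 + 0.5472 + 0.297 = 1.671
Σ x·lx·mx = 4.4832; T = 4.4832/1.671 = 2.68294…
r ≈ ln(R0)/T = ln(1.671)/2.68294… = 0.191365… → 0.1914

0.1914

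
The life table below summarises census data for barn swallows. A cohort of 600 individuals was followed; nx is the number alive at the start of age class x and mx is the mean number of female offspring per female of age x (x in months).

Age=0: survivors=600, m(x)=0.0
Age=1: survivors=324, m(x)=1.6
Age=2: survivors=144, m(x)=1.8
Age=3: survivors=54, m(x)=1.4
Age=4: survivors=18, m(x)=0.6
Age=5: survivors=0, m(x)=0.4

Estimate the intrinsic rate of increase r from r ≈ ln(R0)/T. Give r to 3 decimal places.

lx = nx/n0 = nx/600: 1, 0.54, 0.24, 0.09, 0.03, 0
R0 = Σ lx·mx = 0 + 0.864 + 0.432 + 0.126 + 0.018 + 0 = 1.44
Σ x·lx·mx = 2.178; T = 2.178/1.44 = 1.5125
r ≈ ln(R0)/T = ln(1.44)/1.5125 = 0.24109… → 0.241

0.241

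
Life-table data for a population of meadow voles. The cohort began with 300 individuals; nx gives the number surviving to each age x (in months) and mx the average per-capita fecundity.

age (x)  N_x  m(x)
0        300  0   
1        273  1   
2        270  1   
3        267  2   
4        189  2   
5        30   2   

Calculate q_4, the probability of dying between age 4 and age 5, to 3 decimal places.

0.841

lx = nx/n0 = nx/300: 1, 0.91, 0.9, 0.89, 0.63, 0.1
q_4 = (l_4 − l_5) / l_4 = (0.63 − 0.1) / 0.63
     = 0.53 / 0.63 = 0.84127… → 0.841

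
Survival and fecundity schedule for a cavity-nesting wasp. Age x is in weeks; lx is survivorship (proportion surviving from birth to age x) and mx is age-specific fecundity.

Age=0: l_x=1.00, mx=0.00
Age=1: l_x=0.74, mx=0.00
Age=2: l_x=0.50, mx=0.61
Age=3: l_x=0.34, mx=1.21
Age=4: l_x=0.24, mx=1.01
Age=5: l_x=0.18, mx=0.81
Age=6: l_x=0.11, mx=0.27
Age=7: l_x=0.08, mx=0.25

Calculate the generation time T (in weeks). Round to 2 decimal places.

3.34

lx·mx: 0, 0, 0.305, 0.4114, 0.2424, 0.1458, 0.0297, 0.02 → R0 = 1.1543
x·lx·mx: 0, 0, 0.61, 1.2342, 0.9696, 0.729, 0.1782, 0.14 → Σ = 3.861
T = 3.861 / 1.1543 = 3.344884… → 3.34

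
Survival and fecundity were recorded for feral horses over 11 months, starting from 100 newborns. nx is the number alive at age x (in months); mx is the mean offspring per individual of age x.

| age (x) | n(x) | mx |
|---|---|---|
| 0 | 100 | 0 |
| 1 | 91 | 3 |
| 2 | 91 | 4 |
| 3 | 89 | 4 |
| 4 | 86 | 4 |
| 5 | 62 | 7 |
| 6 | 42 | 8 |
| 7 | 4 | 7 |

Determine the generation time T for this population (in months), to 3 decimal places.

3.666

lx = nx/n0 = nx/100: 1, 0.91, 0.91, 0.89, 0.86, 0.62, 0.42, 0.04
lx·mx: 0, 2.73, 3.64, 3.56, 3.44, 4.34, 3.36, 0.28 → R0 = 21.35
x·lx·mx: 0, 2.73, 7.28, 10.68, 13.76, 21.7, 20.16, 1.96 → Σ = 78.27
T = 78.27 / 21.35 = 3.666042… → 3.666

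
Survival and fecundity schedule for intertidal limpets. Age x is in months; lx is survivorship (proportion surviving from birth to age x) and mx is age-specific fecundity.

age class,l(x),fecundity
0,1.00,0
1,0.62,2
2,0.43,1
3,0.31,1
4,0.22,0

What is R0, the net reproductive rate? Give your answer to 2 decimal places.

lx·mx by age: 0, 1.24, 0.43, 0.31, 0
R0 = Σ lx·mx = 1.98 → 1.98

1.98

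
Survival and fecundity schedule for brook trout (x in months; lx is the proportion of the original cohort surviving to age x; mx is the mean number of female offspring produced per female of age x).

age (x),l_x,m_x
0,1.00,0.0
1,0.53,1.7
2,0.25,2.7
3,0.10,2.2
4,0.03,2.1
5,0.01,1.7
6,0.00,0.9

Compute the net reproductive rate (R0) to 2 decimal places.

lx·mx by age: 0, 0.901, 0.675, 0.22, 0.063, 0.017, 0
R0 = Σ lx·mx = 1.876 → 1.88

1.88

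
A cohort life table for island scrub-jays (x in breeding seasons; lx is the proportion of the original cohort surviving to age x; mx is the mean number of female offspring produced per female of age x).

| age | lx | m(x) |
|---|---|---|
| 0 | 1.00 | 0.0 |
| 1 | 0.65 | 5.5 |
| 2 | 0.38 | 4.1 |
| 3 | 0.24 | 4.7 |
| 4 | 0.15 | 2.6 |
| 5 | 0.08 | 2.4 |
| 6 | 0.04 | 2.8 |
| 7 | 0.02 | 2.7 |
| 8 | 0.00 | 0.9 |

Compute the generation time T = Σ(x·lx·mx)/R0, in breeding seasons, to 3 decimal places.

lx·mx: 0, 3.575, 1.558, 1.128, 0.39, 0.192, 0.112, 0.054, 0 → R0 = 7.009
x·lx·mx: 0, 3.575, 3.116, 3.384, 1.56, 0.96, 0.672, 0.378, 0 → Σ = 13.645
T = 13.645 / 7.009 = 1.946783… → 1.947

1.947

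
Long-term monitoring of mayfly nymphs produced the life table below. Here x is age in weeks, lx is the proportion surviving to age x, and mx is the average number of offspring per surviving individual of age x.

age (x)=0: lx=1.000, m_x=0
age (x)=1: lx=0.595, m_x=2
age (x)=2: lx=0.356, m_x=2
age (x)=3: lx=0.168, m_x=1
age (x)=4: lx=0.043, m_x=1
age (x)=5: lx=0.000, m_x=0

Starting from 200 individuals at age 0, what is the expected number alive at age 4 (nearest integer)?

9

Expected survivors = N0 · l_4 = 200 × 0.043 = 8.6 → 9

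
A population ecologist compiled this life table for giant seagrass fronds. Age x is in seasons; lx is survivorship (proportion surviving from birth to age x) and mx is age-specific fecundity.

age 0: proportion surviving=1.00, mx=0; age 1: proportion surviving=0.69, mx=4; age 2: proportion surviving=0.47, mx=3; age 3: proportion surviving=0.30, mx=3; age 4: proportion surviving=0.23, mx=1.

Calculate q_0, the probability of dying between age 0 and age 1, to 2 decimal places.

q_0 = (l_0 − l_1) / l_0 = (1 − 0.69) / 1
     = 0.31 / 1 = 0.31 → 0.31

0.31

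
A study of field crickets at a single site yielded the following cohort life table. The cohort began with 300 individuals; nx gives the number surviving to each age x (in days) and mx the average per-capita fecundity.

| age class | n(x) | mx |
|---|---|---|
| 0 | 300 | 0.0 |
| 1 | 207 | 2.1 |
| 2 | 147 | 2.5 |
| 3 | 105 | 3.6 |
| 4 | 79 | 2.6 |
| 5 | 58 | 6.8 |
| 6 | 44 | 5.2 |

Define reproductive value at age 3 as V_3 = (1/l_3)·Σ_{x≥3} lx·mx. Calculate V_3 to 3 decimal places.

11.491

lx = nx/n0 = nx/300: 1, 0.69, 0.49, 0.35, 0.26333…, 0.19333…, 0.14667…
lx·mx for x ≥ 3: 1.26, 0.684667…, 1.314667…, 0.762667… → sum = 4.022…
V_3 = 4.022… / l_3 = 4.022… / 0.35 = 11.491429… → 11.491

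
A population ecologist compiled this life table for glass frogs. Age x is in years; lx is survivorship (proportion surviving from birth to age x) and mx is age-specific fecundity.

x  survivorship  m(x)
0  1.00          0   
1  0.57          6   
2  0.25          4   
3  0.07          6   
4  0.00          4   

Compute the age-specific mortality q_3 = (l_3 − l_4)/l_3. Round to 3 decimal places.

q_3 = (l_3 − l_4) / l_3 = (0.07 − 0) / 0.07
     = 0.07 / 0.07 = 1 → 1.000

1.000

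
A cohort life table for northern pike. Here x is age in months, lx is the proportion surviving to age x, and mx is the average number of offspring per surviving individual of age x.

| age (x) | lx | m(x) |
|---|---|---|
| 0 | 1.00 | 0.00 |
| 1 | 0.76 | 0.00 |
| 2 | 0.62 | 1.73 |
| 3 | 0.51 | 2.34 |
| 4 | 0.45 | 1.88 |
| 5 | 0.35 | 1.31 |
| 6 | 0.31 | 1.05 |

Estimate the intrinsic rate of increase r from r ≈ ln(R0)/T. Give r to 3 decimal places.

0.397

R0 = Σ lx·mx = 0 + 0 + 1.0726 + 1.1934 + 0.846 + 0.4585 + 0.3255 = 3.896
Σ x·lx·mx = 13.3549; T = 13.3549/3.896 = 3.42785…
r ≈ ln(R0)/T = ln(3.896)/3.42785… = 0.39674… → 0.397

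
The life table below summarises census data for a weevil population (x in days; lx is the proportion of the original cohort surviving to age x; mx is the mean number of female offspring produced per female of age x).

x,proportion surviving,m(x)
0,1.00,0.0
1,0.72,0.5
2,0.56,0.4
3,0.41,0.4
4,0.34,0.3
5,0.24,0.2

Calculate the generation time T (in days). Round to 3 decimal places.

lx·mx: 0, 0.36, 0.224, 0.164, 0.102, 0.048 → R0 = 0.898
x·lx·mx: 0, 0.36, 0.448, 0.492, 0.408, 0.24 → Σ = 1.948
T = 1.948 / 0.898 = 2.169265… → 2.169

2.169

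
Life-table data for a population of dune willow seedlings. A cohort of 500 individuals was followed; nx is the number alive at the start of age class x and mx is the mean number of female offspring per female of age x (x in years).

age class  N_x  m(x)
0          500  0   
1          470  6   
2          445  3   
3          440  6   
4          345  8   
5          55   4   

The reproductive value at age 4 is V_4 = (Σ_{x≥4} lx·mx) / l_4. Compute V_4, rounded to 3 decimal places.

8.638

lx = nx/n0 = nx/500: 1, 0.94, 0.89, 0.88, 0.69, 0.11
lx·mx for x ≥ 4: 5.52, 0.44 → sum = 5.96
V_4 = 5.96 / l_4 = 5.96 / 0.69 = 8.637681… → 8.638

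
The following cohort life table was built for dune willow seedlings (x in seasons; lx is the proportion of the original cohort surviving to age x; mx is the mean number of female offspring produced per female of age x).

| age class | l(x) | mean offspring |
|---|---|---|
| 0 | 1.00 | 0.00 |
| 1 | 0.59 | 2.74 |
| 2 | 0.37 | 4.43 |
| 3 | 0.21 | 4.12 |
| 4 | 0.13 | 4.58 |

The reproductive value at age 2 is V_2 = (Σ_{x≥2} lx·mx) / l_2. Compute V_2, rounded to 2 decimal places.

lx·mx for x ≥ 2: 1.6391, 0.8652, 0.5954 → sum = 3.0997
V_2 = 3.0997 / l_2 = 3.0997 / 0.37 = 8.377568… → 8.38

8.38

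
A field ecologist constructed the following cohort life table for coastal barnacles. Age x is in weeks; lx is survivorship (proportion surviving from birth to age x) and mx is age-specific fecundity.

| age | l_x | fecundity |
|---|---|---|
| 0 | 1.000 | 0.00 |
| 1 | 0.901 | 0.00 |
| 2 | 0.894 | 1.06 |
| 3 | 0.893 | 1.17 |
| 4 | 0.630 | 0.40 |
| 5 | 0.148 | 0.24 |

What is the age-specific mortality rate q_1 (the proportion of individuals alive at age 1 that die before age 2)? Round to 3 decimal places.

0.008

q_1 = (l_1 − l_2) / l_1 = (0.901 − 0.894) / 0.901
     = 0.007 / 0.901 = 0.007769… → 0.008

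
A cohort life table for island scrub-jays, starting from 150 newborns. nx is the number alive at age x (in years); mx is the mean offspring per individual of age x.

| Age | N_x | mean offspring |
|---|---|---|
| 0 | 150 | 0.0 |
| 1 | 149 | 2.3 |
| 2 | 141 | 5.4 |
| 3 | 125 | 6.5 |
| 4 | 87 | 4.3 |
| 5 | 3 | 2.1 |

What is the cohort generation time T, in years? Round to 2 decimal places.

2.54

lx = nx/n0 = nx/150: 1, 0.99333…, 0.94, 0.83333…, 0.58, 0.02
lx·mx: 0, 2.284667…, 5.076, 5.416667…, 2.494, 0.042 → R0 = 15.313333…
x·lx·mx: 0, 2.284667…, 10.152, 16.25…, 9.976, 0.21 → Σ = 38.872667…
T = 38.872667… / 15.313333… = 2.538485… → 2.54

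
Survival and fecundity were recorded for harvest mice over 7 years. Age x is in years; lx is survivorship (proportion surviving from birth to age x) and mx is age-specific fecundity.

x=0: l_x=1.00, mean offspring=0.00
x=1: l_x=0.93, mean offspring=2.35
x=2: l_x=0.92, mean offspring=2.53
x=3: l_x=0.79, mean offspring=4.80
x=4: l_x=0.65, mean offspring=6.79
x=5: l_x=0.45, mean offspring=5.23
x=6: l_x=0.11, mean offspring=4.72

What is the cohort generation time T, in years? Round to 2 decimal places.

lx·mx: 0, 2.1855, 2.3276, 3.792, 4.4135, 2.3535, 0.5192 → R0 = 15.5913
x·lx·mx: 0, 2.1855, 4.6552, 11.376, 17.654, 11.7675, 3.1152 → Σ = 50.7534
T = 50.7534 / 15.5913 = 3.255238… → 3.26

3.26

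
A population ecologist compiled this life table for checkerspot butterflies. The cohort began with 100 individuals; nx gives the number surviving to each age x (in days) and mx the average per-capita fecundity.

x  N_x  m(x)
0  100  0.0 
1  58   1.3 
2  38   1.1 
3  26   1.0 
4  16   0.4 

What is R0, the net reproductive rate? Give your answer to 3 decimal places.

1.496

lx = nx/n0 = nx/100: 1, 0.58, 0.38, 0.26, 0.16
lx·mx by age: 0, 0.754, 0.418, 0.26, 0.064
R0 = Σ lx·mx = 1.496 → 1.496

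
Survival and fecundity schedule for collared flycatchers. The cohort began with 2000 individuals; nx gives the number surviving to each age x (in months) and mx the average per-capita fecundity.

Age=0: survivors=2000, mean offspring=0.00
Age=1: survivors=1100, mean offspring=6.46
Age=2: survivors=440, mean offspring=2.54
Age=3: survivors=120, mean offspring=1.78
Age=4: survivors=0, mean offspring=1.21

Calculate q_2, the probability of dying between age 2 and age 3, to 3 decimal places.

lx = nx/n0 = nx/2000: 1, 0.55, 0.22, 0.06, 0
q_2 = (l_2 − l_3) / l_2 = (0.22 − 0.06) / 0.22
     = 0.16 / 0.22 = 0.727273… → 0.727

0.727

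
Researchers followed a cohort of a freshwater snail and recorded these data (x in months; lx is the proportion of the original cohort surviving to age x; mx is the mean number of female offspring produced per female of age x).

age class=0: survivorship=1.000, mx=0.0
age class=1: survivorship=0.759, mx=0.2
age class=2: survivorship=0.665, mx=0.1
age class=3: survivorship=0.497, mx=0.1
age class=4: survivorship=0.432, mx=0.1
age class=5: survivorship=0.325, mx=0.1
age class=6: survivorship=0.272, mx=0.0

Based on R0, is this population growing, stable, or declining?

declining

R0 = Σ lx·mx = 0 + 0.1518 + 0.0665 + 0.0497 + 0.0432 + 0.0325 + 0 = 0.3437
R0 < 1, so the population is declining.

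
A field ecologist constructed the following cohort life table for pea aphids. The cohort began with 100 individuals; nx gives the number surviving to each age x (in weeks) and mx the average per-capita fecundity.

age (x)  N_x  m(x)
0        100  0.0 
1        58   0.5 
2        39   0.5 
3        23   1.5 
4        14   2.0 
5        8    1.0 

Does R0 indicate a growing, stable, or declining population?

growing

lx = nx/n0 = nx/100: 1, 0.58, 0.39, 0.23, 0.14, 0.08
R0 = Σ lx·mx = 0 + 0.29 + 0.195 + 0.345 + 0.28 + 0.08 = 1.19
R0 > 1, so the population is growing.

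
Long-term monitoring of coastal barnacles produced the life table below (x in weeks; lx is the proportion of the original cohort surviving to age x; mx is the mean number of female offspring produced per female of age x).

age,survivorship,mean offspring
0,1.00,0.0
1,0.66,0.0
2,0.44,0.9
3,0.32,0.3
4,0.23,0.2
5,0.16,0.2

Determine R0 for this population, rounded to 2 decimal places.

0.57

lx·mx by age: 0, 0, 0.396, 0.096, 0.046, 0.032
R0 = Σ lx·mx = 0.57 → 0.57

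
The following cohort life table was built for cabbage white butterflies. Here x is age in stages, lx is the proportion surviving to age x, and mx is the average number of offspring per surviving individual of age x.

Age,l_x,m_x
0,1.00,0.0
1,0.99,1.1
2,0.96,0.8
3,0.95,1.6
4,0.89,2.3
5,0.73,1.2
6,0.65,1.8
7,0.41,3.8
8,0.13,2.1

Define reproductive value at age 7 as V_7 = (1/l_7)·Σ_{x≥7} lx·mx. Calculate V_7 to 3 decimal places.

lx·mx for x ≥ 7: 1.558, 0.273 → sum = 1.831
V_7 = 1.831 / l_7 = 1.831 / 0.41 = 4.465854… → 4.466

4.466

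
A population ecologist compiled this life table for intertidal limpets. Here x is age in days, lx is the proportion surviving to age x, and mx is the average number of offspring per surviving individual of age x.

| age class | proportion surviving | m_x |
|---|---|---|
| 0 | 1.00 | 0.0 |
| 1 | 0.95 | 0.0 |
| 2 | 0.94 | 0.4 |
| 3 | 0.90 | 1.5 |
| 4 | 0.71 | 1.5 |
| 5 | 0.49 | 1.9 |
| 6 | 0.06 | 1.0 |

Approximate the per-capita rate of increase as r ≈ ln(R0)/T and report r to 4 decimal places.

0.3574

R0 = Σ lx·mx = 0 + 0 + 0.376 + 1.35 + 1.065 + 0.931 + 0.06 = 3.782
Σ x·lx·mx = 14.077; T = 14.077/3.782 = 3.7221…
r ≈ ln(R0)/T = ln(3.782)/3.7221… = 0.357393… → 0.3574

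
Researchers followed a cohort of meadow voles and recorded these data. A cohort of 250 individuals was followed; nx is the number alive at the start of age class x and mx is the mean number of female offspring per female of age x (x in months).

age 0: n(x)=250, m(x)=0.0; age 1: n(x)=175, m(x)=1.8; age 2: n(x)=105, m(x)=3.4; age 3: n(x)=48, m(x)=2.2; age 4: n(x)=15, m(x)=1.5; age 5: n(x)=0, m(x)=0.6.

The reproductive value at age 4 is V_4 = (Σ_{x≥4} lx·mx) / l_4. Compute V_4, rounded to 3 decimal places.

1.500

lx = nx/n0 = nx/250: 1, 0.7, 0.42, 0.192, 0.06, 0
lx·mx for x ≥ 4: 0.09, 0 → sum = 0.09
V_4 = 0.09 / l_4 = 0.09 / 0.06 = 1.5 → 1.500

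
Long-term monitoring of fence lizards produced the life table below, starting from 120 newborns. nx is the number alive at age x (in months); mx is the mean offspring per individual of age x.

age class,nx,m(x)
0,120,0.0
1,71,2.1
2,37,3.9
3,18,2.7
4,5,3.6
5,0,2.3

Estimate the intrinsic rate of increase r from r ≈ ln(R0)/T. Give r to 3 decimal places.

0.603

lx = nx/n0 = nx/120: 1, 0.59167…, 0.30833…, 0.15, 0.04167…, 0
R0 = Σ lx·mx = 0 + 1.2425… + 1.2025… + 0.405 + 0.15… + 0 = 3…
Σ x·lx·mx = 5.4625…; T = 5.4625…/3… = 1.82083…
r ≈ ln(R0)/T = ln(3…)/1.82083… = 0.60336… → 0.603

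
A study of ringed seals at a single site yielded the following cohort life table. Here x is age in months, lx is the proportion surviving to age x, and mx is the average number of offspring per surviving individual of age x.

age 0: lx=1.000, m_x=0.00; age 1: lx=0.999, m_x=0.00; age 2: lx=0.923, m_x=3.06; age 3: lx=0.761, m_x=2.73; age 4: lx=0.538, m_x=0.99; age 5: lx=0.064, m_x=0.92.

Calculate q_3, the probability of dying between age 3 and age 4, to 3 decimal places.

q_3 = (l_3 − l_4) / l_3 = (0.761 − 0.538) / 0.761
     = 0.223 / 0.761 = 0.293035… → 0.293

0.293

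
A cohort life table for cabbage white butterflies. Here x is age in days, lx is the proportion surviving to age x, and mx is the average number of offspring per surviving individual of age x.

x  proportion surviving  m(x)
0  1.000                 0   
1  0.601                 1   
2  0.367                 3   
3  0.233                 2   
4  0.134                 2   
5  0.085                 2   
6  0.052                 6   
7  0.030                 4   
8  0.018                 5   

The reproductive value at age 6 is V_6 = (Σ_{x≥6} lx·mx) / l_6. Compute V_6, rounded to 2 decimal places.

10.04

lx·mx for x ≥ 6: 0.312, 0.12, 0.09 → sum = 0.522
V_6 = 0.522 / l_6 = 0.522 / 0.052 = 10.038462… → 10.04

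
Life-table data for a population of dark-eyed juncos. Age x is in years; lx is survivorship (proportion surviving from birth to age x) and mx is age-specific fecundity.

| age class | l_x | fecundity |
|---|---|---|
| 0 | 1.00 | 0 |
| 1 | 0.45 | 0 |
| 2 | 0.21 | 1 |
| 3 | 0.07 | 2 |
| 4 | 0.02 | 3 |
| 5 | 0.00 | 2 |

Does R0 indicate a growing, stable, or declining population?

R0 = Σ lx·mx = 0 + 0 + 0.21 + 0.14 + 0.06 + 0 = 0.41
R0 < 1, so the population is declining.

declining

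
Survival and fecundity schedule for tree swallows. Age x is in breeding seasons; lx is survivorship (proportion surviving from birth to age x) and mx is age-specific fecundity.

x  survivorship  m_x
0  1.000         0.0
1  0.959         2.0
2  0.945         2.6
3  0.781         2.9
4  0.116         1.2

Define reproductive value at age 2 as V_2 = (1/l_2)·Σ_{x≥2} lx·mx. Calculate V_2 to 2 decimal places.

5.14

lx·mx for x ≥ 2: 2.457, 2.2649, 0.1392 → sum = 4.8611
V_2 = 4.8611 / l_2 = 4.8611 / 0.945 = 5.144021… → 5.14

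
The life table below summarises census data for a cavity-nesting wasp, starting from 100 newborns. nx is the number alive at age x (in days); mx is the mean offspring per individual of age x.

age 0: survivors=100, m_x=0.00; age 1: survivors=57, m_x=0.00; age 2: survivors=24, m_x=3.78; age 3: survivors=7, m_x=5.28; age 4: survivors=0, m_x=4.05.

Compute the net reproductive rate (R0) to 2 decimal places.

1.28

lx = nx/n0 = nx/100: 1, 0.57, 0.24, 0.07, 0
lx·mx by age: 0, 0, 0.9072, 0.3696, 0
R0 = Σ lx·mx = 1.2768 → 1.28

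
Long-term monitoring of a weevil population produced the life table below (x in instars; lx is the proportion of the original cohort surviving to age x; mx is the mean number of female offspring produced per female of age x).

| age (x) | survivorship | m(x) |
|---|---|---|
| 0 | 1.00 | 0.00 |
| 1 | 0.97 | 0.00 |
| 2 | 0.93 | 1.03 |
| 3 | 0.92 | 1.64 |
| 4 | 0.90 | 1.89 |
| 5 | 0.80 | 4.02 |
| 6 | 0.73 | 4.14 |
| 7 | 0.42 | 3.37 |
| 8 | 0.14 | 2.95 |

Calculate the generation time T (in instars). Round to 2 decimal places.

4.96

lx·mx: 0, 0, 0.9579, 1.5088, 1.701, 3.216, 3.0222, 1.4154, 0.413 → R0 = 12.2343
x·lx·mx: 0, 0, 1.9158, 4.5264, 6.804, 16.08, 18.1332, 9.9078, 3.304 → Σ = 60.6712
T = 60.6712 / 12.2343 = 4.959107… → 4.96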